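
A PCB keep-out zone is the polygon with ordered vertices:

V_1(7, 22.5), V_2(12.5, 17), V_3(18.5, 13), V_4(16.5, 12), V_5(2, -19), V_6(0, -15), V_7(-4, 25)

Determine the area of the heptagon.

Apply the surveyor's formula: 2A = Σ (x_i·y_{i+1} − x_{i+1}·y_i), indices taken mod 7.
Σ = (-162.25) + (-152) + (7.5) + (-337.5) + (-30) + (-60) + (-265) = -999.25
Area = |Σ|/2 = 499.625.

499.625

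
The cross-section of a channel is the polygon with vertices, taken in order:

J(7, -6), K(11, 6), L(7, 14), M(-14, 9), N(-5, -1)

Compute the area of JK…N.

J→K: (7)(6) − (11)(-6) = 108
K→L: (11)(14) − (7)(6) = 112
L→M: (7)(9) − (-14)(14) = 259
M→N: (-14)(-1) − (-5)(9) = 59
N→J: (-5)(-6) − (7)(-1) = 37
Σ = 575
Area = |Σ|/2 = 287.5.

287.5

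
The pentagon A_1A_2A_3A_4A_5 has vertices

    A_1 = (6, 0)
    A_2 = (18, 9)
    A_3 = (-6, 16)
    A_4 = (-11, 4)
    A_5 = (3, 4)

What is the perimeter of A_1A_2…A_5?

72

|A_1A_2| = √((12)² + (9)²) = √225 = 15
|A_2A_3| = √((-24)² + (7)²) = √625 = 25
|A_3A_4| = √((-5)² + (-12)²) = √169 = 13
|A_4A_5| = √((14)² + (0)²) = √196 = 14
|A_5A_1| = √((3)² + (-4)²) = √25 = 5
Perimeter = 15 + 25 + 13 + 14 + 5 = 72.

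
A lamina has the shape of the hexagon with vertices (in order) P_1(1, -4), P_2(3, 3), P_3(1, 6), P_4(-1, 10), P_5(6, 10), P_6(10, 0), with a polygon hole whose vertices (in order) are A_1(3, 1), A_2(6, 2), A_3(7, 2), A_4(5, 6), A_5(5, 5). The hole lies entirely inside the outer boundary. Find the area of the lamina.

Outer boundary:
Apply Gauss's area formula: 2A = Σ (x_i·y_{i+1} − x_{i+1}·y_i), indices taken mod 6.
Σ = (15) + (15) + (16) + (-70) + (-100) + (-40) = -164
Area = |Σ|/2 = 82.
Hole:
Apply the shoelace formula: 2A = Σ (x_i·y_{i+1} − x_{i+1}·y_i), indices taken mod 5.
A_1→A_2: (3)(2) − (6)(1) = 0
A_2→A_3: (6)(2) − (7)(2) = -2
A_3→A_4: (7)(6) − (5)(2) = 32
A_4→A_5: (5)(5) − (5)(6) = -5
A_5→A_1: (5)(1) − (3)(5) = -10
Σ = 15
Area = |Σ|/2 = 7.5.
Net area = 82 − 7.5 = 74.5.

74.5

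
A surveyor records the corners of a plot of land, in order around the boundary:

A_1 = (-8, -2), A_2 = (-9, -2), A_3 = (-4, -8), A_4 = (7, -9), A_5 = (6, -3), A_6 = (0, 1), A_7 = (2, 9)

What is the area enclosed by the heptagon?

129.5

Apply the shoelace (surveyor's) formula: 2A = Σ (x_i·y_{i+1} − x_{i+1}·y_i), indices taken mod 7.
Σ = (-2) + (64) + (92) + (33) + (6) + (-2) + (68) = 259
Area = |Σ|/2 = 129.5.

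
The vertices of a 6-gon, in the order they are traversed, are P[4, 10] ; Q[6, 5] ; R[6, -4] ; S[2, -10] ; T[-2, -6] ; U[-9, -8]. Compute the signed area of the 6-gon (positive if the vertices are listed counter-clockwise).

Cross-terms: -40, -54, -52, -32, -38, -58  ⇒  Σ = -274
Signed area = Σ/2 = -137 (negative ⇒ clockwise traversal).

-137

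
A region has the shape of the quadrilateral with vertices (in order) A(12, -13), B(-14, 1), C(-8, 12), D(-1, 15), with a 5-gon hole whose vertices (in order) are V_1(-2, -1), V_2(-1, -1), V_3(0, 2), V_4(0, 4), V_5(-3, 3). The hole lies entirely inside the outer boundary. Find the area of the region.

292.5

Outer boundary:
Σ = (-170) + (-160) + (-108) + (-167) = -605
Area = |Σ|/2 = 302.5.
Hole:
Cross-terms: 1, -2, 0, 12, 9  ⇒  Σ = 20
Area = |Σ|/2 = 10.
Net area = 302.5 − 10 = 292.5.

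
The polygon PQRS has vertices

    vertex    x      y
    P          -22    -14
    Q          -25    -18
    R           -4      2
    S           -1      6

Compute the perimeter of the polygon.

68

|PQ| = √((-3)² + (-4)²) = √25 = 5
|QR| = √((21)² + (20)²) = √841 = 29
|RS| = √((3)² + (4)²) = √25 = 5
|SP| = √((-21)² + (-20)²) = √841 = 29
Perimeter = 5 + 29 + 5 + 29 = 68.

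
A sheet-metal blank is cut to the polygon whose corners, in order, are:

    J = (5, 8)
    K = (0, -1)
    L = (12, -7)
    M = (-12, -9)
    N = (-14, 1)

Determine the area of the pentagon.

Apply the surveyor's formula: 2A = Σ (x_i·y_{i+1} − x_{i+1}·y_i), indices taken mod 5.
J→K: (5)(-1) − (0)(8) = -5
K→L: (0)(-7) − (12)(-1) = 12
L→M: (12)(-9) − (-12)(-7) = -192
M→N: (-12)(1) − (-14)(-9) = -138
N→J: (-14)(8) − (5)(1) = -117
Σ = -440
Area = |Σ|/2 = 220.

220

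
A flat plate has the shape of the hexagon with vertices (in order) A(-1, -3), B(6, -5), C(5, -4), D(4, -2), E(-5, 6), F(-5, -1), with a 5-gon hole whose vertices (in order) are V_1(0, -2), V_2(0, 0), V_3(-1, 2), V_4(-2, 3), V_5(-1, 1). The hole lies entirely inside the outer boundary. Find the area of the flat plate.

Outer boundary:
Σ = (23) + (1) + (6) + (14) + (35) + (14) = 93
Area = |Σ|/2 = 46.5.
Hole:
Cross-terms: 0, 0, 1, 1, 2  ⇒  Σ = 4
Area = |Σ|/2 = 2.
Net area = 46.5 − 2 = 44.5.

44.5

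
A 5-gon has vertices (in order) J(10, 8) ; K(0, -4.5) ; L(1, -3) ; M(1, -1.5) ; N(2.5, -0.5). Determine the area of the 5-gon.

Apply the shoelace (surveyor's) formula: 2A = Σ (x_i·y_{i+1} − x_{i+1}·y_i), indices taken mod 5.
Σ = (-45) + (4.5) + (1.5) + (3.25) + (25) = -10.75
Area = |Σ|/2 = 5.375.

5.375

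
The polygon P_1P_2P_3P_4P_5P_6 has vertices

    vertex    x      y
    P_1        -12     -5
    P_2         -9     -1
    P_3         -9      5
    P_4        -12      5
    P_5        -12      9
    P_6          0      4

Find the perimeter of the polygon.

|P_1P_2| = √((3)² + (4)²) = √25 = 5
|P_2P_3| = √((0)² + (6)²) = √36 = 6
|P_3P_4| = √((-3)² + (0)²) = √9 = 3
|P_4P_5| = √((0)² + (4)²) = √16 = 4
|P_5P_6| = √((12)² + (-5)²) = √169 = 13
|P_6P_1| = √((-12)² + (-9)²) = √225 = 15
Perimeter = 5 + 6 + 3 + 4 + 13 + 15 = 46.

46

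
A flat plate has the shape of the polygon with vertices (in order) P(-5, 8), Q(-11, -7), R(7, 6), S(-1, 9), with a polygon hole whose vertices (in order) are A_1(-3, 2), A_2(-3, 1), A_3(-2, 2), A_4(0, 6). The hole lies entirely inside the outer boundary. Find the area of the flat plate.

103.5

Outer boundary:
P→Q: (-5)(-7) − (-11)(8) = 123
Q→R: (-11)(6) − (7)(-7) = -17
R→S: (7)(9) − (-1)(6) = 69
S→P: (-1)(8) − (-5)(9) = 37
Σ = 212
Area = |Σ|/2 = 106.
Hole:
Σ = (3) + (-4) + (-12) + (18) = 5
Area = |Σ|/2 = 2.5.
Net area = 106 − 2.5 = 103.5.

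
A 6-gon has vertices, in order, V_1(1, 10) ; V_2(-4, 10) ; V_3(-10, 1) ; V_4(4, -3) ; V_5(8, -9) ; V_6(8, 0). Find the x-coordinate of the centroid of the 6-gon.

1/12

Apply the shoelace formula. First the cross-terms c_i = x_i·y_{i+1} − x_{i+1}·y_i:
  50, 96, 26, -12, 72, 80  ⇒  2A = 312, A = 156.
Then Σ (x_i + x_{i+1})·c_i = 78, so x̄ = 78 / (6·156) = 1/12.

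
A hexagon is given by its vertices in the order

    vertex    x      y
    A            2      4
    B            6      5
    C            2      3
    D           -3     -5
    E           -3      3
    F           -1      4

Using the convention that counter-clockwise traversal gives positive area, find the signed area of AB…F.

-26

Cross-terms: -14, 8, -1, -24, -9, -12  ⇒  Σ = -52
Signed area = Σ/2 = -26 (negative ⇒ clockwise traversal).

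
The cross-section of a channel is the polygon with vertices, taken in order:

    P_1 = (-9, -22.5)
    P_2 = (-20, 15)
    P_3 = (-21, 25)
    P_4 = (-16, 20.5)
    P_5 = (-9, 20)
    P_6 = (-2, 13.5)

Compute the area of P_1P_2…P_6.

Apply the surveyor's formula: 2A = Σ (x_i·y_{i+1} − x_{i+1}·y_i), indices taken mod 6.
P_1→P_2: (-9)(15) − (-20)(-22.5) = -585
P_2→P_3: (-20)(25) − (-21)(15) = -185
P_3→P_4: (-21)(20.5) − (-16)(25) = -30.5
P_4→P_5: (-16)(20) − (-9)(20.5) = -135.5
P_5→P_6: (-9)(13.5) − (-2)(20) = -81.5
P_6→P_1: (-2)(-22.5) − (-9)(13.5) = 166.5
Σ = -851
Area = |Σ|/2 = 425.5.

425.5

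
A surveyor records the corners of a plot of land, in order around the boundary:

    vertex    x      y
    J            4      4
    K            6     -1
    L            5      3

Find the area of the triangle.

Σ = (-28) + (23) + (8) = 3
Area = |Σ|/2 = 1.5.

1.5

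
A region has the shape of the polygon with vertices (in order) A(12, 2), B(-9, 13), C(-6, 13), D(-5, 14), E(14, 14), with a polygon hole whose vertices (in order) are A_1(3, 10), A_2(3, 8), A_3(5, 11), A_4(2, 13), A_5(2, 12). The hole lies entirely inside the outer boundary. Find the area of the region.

139

Outer boundary:
Apply Gauss's area formula: 2A = Σ (x_i·y_{i+1} − x_{i+1}·y_i), indices taken mod 5.
Σ = (174) + (-39) + (-19) + (-266) + (-140) = -290
Area = |Σ|/2 = 145.
Hole:
A_1→A_2: (3)(8) − (3)(10) = -6
A_2→A_3: (3)(11) − (5)(8) = -7
A_3→A_4: (5)(13) − (2)(11) = 43
A_4→A_5: (2)(12) − (2)(13) = -2
A_5→A_1: (2)(10) − (3)(12) = -16
Σ = 12
Area = |Σ|/2 = 6.
Net area = 145 − 6 = 139.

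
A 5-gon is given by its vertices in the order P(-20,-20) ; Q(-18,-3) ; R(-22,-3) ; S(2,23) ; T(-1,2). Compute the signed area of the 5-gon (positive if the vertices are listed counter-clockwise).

-362.5

P→Q: (-20)(-3) − (-18)(-20) = -300
Q→R: (-18)(-3) − (-22)(-3) = -12
R→S: (-22)(23) − (2)(-3) = -500
S→T: (2)(2) − (-1)(23) = 27
T→P: (-1)(-20) − (-20)(2) = 60
Σ = -725
Signed area = Σ/2 = -362.5 (negative ⇒ clockwise traversal).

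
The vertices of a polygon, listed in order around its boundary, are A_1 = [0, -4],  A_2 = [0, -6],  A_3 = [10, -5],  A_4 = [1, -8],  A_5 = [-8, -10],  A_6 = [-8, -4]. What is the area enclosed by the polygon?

52.5

Apply the surveyor's formula: 2A = Σ (x_i·y_{i+1} − x_{i+1}·y_i), indices taken mod 6.
A_1→A_2: (0)(-6) − (0)(-4) = 0
A_2→A_3: (0)(-5) − (10)(-6) = 60
A_3→A_4: (10)(-8) − (1)(-5) = -75
A_4→A_5: (1)(-10) − (-8)(-8) = -74
A_5→A_6: (-8)(-4) − (-8)(-10) = -48
A_6→A_1: (-8)(-4) − (0)(-4) = 32
Σ = -105
Area = |Σ|/2 = 52.5.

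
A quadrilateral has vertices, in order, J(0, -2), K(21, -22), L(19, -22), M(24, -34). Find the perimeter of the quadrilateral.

84

|JK| = √((21)² + (-20)²) = √841 = 29
|KL| = √((-2)² + (0)²) = √4 = 2
|LM| = √((5)² + (-12)²) = √169 = 13
|MJ| = √((-24)² + (32)²) = √1600 = 40
Perimeter = 29 + 2 + 13 + 40 = 84.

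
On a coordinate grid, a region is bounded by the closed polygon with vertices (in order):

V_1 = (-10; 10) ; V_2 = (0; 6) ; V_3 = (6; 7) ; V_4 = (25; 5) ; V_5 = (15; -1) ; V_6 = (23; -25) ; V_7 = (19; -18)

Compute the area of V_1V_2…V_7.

311

Apply the surveyor's formula: 2A = Σ (x_i·y_{i+1} − x_{i+1}·y_i), indices taken mod 7.
V_1→V_2: (-10)(6) − (0)(10) = -60
V_2→V_3: (0)(7) − (6)(6) = -36
V_3→V_4: (6)(5) − (25)(7) = -145
V_4→V_5: (25)(-1) − (15)(5) = -100
V_5→V_6: (15)(-25) − (23)(-1) = -352
V_6→V_7: (23)(-18) − (19)(-25) = 61
V_7→V_1: (19)(10) − (-10)(-18) = 10
Σ = -622
Area = |Σ|/2 = 311.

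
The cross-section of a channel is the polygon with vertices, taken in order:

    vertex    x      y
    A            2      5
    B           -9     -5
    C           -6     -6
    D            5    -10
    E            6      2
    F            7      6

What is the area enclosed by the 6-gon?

132

Cross-terms: 35, 24, 90, 70, 22, 23  ⇒  Σ = 264
Area = |Σ|/2 = 132.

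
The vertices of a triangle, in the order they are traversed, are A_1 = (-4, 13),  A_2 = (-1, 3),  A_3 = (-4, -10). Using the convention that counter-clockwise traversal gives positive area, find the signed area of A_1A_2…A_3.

Apply Gauss's area formula: 2A = Σ (x_i·y_{i+1} − x_{i+1}·y_i), indices taken mod 3.
A_1→A_2: (-4)(3) − (-1)(13) = 1
A_2→A_3: (-1)(-10) − (-4)(3) = 22
A_3→A_1: (-4)(13) − (-4)(-10) = -92
Σ = -69
Signed area = Σ/2 = -34.5 (negative ⇒ clockwise traversal).

-34.5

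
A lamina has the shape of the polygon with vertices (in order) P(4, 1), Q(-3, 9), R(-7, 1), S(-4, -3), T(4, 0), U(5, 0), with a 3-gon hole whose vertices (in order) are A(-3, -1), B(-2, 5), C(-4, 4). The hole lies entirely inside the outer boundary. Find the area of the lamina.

Outer boundary:
Apply the surveyor's formula: 2A = Σ (x_i·y_{i+1} − x_{i+1}·y_i), indices taken mod 6.
P→Q: (4)(9) − (-3)(1) = 39
Q→R: (-3)(1) − (-7)(9) = 60
R→S: (-7)(-3) − (-4)(1) = 25
S→T: (-4)(0) − (4)(-3) = 12
T→U: (4)(0) − (5)(0) = 0
U→P: (5)(1) − (4)(0) = 5
Σ = 141
Area = |Σ|/2 = 70.5.
Hole:
Apply the shoelace formula: 2A = Σ (x_i·y_{i+1} − x_{i+1}·y_i), indices taken mod 3.
Σ = (-17) + (12) + (16) = 11
Area = |Σ|/2 = 5.5.
Net area = 70.5 − 5.5 = 65.

65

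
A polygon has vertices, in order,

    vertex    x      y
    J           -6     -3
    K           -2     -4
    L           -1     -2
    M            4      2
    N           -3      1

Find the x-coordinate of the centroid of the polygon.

Apply Gauss's area formula. First the cross-terms c_i = x_i·y_{i+1} − x_{i+1}·y_i:
  18, 0, 6, 10, 15  ⇒  2A = 49, A = 24.5.
Then Σ (x_i + x_{i+1})·c_i = -251, so x̄ = -251 / (6·24.5) = -251/147.

-251/147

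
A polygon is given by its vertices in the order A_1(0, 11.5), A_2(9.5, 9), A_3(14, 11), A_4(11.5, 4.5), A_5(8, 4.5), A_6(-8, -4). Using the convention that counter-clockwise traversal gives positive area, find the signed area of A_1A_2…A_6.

Apply the surveyor's formula: 2A = Σ (x_i·y_{i+1} − x_{i+1}·y_i), indices taken mod 6.
A_1→A_2: (0)(9) − (9.5)(11.5) = -109.25
A_2→A_3: (9.5)(11) − (14)(9) = -21.5
A_3→A_4: (14)(4.5) − (11.5)(11) = -63.5
A_4→A_5: (11.5)(4.5) − (8)(4.5) = 15.75
A_5→A_6: (8)(-4) − (-8)(4.5) = 4
A_6→A_1: (-8)(11.5) − (0)(-4) = -92
Σ = -266.5
Signed area = Σ/2 = -133.25 (negative ⇒ clockwise traversal).

-133.25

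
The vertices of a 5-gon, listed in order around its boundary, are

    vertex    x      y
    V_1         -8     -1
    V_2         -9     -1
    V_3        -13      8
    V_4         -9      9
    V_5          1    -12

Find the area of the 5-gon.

Apply Gauss's area formula: 2A = Σ (x_i·y_{i+1} − x_{i+1}·y_i), indices taken mod 5.
V_1→V_2: (-8)(-1) − (-9)(-1) = -1
V_2→V_3: (-9)(8) − (-13)(-1) = -85
V_3→V_4: (-13)(9) − (-9)(8) = -45
V_4→V_5: (-9)(-12) − (1)(9) = 99
V_5→V_1: (1)(-1) − (-8)(-12) = -97
Σ = -129
Area = |Σ|/2 = 64.5.

64.5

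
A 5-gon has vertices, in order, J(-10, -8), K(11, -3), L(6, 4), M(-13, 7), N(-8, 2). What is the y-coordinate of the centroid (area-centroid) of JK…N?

Apply the shoelace formula. First the cross-terms c_i = x_i·y_{i+1} − x_{i+1}·y_i:
  118, 62, 94, 30, 84  ⇒  2A = 388, A = 194.
Then Σ (y_i + y_{i+1})·c_i = -436, so ȳ = -436 / (6·194) = -109/291.

-109/291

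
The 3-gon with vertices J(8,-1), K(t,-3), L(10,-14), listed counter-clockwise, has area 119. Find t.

The doubled signed area Σ (x_i y_{i+1} − x_{i+1} y_i) is linear in t.
With t=0 it equals 108; the coefficient of t is -13 (from the two edges through K).
So -13·t + 108 = 2·119 = 238 ⇒ t = -10.

-10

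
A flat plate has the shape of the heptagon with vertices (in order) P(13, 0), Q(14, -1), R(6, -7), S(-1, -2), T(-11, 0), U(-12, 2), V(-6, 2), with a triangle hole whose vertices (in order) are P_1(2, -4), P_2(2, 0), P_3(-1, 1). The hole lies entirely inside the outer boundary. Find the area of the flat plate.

Outer boundary:
Σ = (-13) + (-92) + (-19) + (-22) + (-22) + (-12) + (-26) = -206
Area = |Σ|/2 = 103.
Hole:
Apply the shoelace formula: 2A = Σ (x_i·y_{i+1} − x_{i+1}·y_i), indices taken mod 3.
P_1→P_2: (2)(0) − (2)(-4) = 8
P_2→P_3: (2)(1) − (-1)(0) = 2
P_3→P_1: (-1)(-4) − (2)(1) = 2
Σ = 12
Area = |Σ|/2 = 6.
Net area = 103 − 6 = 97.

97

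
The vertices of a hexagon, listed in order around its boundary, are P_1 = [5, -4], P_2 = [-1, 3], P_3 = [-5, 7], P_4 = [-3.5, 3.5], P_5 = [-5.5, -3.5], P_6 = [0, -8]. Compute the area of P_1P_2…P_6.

70.75

Σ = (11) + (8) + (7) + (31.5) + (44) + (40) = 141.5
Area = |Σ|/2 = 70.75.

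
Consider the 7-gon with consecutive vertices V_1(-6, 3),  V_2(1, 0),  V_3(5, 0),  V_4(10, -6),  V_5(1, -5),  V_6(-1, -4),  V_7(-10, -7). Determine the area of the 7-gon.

95.5

Cross-terms: -3, 0, -30, -44, -9, -33, -72  ⇒  Σ = -191
Area = |Σ|/2 = 95.5.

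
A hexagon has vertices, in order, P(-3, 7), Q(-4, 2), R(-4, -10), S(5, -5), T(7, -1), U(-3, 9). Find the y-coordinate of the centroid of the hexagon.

Apply Gauss's area formula. First the cross-terms c_i = x_i·y_{i+1} − x_{i+1}·y_i:
  22, 48, 70, 30, 60, 6  ⇒  2A = 236, A = 118.
Then Σ (y_i + y_{i+1})·c_i = -840, so ȳ = -840 / (6·118) = -70/59.

-70/59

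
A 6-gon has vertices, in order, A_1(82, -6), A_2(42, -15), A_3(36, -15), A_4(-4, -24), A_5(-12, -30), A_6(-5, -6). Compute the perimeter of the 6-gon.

210

|A_1A_2| = √((-40)² + (-9)²) = √1681 = 41
|A_2A_3| = √((-6)² + (0)²) = √36 = 6
|A_3A_4| = √((-40)² + (-9)²) = √1681 = 41
|A_4A_5| = √((-8)² + (-6)²) = √100 = 10
|A_5A_6| = √((7)² + (24)²) = √625 = 25
|A_6A_1| = √((87)² + (0)²) = √7569 = 87
Perimeter = 41 + 6 + 41 + 10 + 25 + 87 = 210.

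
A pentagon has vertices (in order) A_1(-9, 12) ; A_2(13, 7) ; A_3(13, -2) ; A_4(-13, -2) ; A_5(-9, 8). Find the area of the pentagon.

Apply the surveyor's formula: 2A = Σ (x_i·y_{i+1} − x_{i+1}·y_i), indices taken mod 5.
Σ = (-219) + (-117) + (-52) + (-122) + (-36) = -546
Area = |Σ|/2 = 273.

273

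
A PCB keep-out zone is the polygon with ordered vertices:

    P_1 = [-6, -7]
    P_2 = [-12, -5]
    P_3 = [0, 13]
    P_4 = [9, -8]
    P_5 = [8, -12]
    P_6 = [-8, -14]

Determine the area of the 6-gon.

Apply the shoelace formula: 2A = Σ (x_i·y_{i+1} − x_{i+1}·y_i), indices taken mod 6.
Σ = (-54) + (-156) + (-117) + (-44) + (-208) + (-28) = -607
Area = |Σ|/2 = 303.5.

303.5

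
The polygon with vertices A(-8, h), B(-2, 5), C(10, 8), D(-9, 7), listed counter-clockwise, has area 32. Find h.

4

The doubled signed area Σ (x_i y_{i+1} − x_{i+1} y_i) is linear in h.
With h=0 it equals 92; the coefficient of h is -7 (from the two edges through A).
So -7·h + 92 = 2·32 = 64 ⇒ h = 4.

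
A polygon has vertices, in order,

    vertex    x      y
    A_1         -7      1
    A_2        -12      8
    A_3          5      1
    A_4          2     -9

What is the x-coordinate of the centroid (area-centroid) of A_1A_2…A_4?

-98/51

Apply the shoelace (surveyor's) formula. First the cross-terms c_i = x_i·y_{i+1} − x_{i+1}·y_i:
  -44, -52, -47, -61  ⇒  2A = -204, A = -102.
Then Σ (x_i + x_{i+1})·c_i = 1176, so x̄ = 1176 / (6·(-102)) = -98/51.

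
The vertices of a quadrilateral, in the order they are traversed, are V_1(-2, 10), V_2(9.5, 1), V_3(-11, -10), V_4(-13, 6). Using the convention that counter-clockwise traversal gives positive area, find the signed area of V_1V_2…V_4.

Apply the shoelace formula: 2A = Σ (x_i·y_{i+1} − x_{i+1}·y_i), indices taken mod 4.
Σ = (-97) + (-84) + (-196) + (-118) = -495
Signed area = Σ/2 = -247.5 (negative ⇒ clockwise traversal).

-247.5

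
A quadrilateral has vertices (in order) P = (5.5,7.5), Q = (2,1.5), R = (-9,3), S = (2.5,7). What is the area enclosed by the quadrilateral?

Cross-terms: -6.75, 19.5, -70.5, -19.75  ⇒  Σ = -77.5
Area = |Σ|/2 = 38.75.

38.75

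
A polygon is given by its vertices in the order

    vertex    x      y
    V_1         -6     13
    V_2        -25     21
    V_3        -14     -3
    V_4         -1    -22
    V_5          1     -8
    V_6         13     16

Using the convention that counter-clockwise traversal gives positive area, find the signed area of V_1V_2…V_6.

644

Apply the shoelace (surveyor's) formula: 2A = Σ (x_i·y_{i+1} − x_{i+1}·y_i), indices taken mod 6.
Cross-terms: 199, 369, 305, 30, 120, 265  ⇒  Σ = 1288
Signed area = Σ/2 = 644 (positive ⇒ counter-clockwise traversal).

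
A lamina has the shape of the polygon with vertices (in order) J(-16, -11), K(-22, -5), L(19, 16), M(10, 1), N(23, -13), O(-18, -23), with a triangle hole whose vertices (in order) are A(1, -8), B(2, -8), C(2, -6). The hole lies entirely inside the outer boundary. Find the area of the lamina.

822

Outer boundary:
Apply the shoelace formula: 2A = Σ (x_i·y_{i+1} − x_{i+1}·y_i), indices taken mod 6.
Σ = (-162) + (-257) + (-141) + (-153) + (-763) + (-170) = -1646
Area = |Σ|/2 = 823.
Hole:
Apply the shoelace formula: 2A = Σ (x_i·y_{i+1} − x_{i+1}·y_i), indices taken mod 3.
A→B: (1)(-8) − (2)(-8) = 8
B→C: (2)(-6) − (2)(-8) = 4
C→A: (2)(-8) − (1)(-6) = -10
Σ = 2
Area = |Σ|/2 = 1.
Net area = 823 − 1 = 822.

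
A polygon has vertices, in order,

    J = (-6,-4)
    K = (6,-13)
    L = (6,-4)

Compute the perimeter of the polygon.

|JK| = √((12)² + (-9)²) = √225 = 15
|KL| = √((0)² + (9)²) = √81 = 9
|LJ| = √((-12)² + (0)²) = √144 = 12
Perimeter = 15 + 9 + 12 = 36.

36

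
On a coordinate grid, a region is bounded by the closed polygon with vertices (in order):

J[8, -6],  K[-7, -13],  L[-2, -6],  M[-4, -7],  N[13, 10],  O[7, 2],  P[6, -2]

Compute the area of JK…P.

89.5

Cross-terms: -146, 16, -10, 51, -44, -26, -20  ⇒  Σ = -179
Area = |Σ|/2 = 89.5.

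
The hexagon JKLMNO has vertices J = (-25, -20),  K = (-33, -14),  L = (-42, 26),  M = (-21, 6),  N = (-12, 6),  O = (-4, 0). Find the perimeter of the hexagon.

128

|JK| = √((-8)² + (6)²) = √100 = 10
|KL| = √((-9)² + (40)²) = √1681 = 41
|LM| = √((21)² + (-20)²) = √841 = 29
|MN| = √((9)² + (0)²) = √81 = 9
|NO| = √((8)² + (-6)²) = √100 = 10
|OJ| = √((-21)² + (-20)²) = √841 = 29
Perimeter = 10 + 41 + 29 + 9 + 10 + 29 = 128.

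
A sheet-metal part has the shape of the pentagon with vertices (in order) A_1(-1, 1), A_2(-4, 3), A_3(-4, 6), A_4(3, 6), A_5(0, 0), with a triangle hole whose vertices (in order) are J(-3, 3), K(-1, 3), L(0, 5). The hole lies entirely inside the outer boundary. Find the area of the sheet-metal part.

Outer boundary:
Apply the surveyor's formula: 2A = Σ (x_i·y_{i+1} − x_{i+1}·y_i), indices taken mod 5.
Cross-terms: 1, -12, -42, 0, 0  ⇒  Σ = -53
Area = |Σ|/2 = 26.5.
Hole:
Apply Gauss's area formula: 2A = Σ (x_i·y_{i+1} − x_{i+1}·y_i), indices taken mod 3.
J→K: (-3)(3) − (-1)(3) = -6
K→L: (-1)(5) − (0)(3) = -5
L→J: (0)(3) − (-3)(5) = 15
Σ = 4
Area = |Σ|/2 = 2.
Net area = 26.5 − 2 = 24.5.

24.5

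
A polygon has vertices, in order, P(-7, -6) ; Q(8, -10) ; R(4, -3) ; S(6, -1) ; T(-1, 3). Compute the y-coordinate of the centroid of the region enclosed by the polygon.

-733/192

Apply the shoelace formula. First the cross-terms c_i = x_i·y_{i+1} − x_{i+1}·y_i:
  118, 16, 14, 17, 27  ⇒  2A = 192, A = 96.
Then Σ (y_i + y_{i+1})·c_i = -2199, so ȳ = -2199 / (6·96) = -733/192.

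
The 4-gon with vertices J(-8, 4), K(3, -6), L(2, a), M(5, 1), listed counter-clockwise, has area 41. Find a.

-2

Write out the shoelace sum; only the two edges meeting at L involve a:
2·Area = [(3·a − 2·(-6)) + (2·1 − 5·a)] + 64
       = -2·a + 78 = 82
⇒ a = -2.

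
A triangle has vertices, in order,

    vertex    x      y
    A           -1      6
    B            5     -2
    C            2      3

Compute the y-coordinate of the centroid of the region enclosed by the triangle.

Apply Gauss's area formula. First the cross-terms c_i = x_i·y_{i+1} − x_{i+1}·y_i:
  -28, 19, 15  ⇒  2A = 6, A = 3.
Then Σ (y_i + y_{i+1})·c_i = 42, so ȳ = 42 / (6·3) = 7/3.

7/3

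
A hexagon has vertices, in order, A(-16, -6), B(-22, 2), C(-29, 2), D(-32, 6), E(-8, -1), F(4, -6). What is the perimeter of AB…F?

|AB| = √((-6)² + (8)²) = √100 = 10
|BC| = √((-7)² + (0)²) = √49 = 7
|CD| = √((-3)² + (4)²) = √25 = 5
|DE| = √((24)² + (-7)²) = √625 = 25
|EF| = √((12)² + (-5)²) = √169 = 13
|FA| = √((-20)² + (0)²) = √400 = 20
Perimeter = 10 + 7 + 5 + 25 + 13 + 20 = 80.

80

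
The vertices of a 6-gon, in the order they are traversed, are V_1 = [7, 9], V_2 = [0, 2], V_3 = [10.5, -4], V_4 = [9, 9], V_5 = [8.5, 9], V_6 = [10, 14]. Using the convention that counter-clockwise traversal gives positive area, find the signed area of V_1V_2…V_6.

74.5

Apply the shoelace (surveyor's) formula: 2A = Σ (x_i·y_{i+1} − x_{i+1}·y_i), indices taken mod 6.
Σ = (14) + (-21) + (130.5) + (4.5) + (29) + (-8) = 149
Signed area = Σ/2 = 74.5 (positive ⇒ counter-clockwise traversal).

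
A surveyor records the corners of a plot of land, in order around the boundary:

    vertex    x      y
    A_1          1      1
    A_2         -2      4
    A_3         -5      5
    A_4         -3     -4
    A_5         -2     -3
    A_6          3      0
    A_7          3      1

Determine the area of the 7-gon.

33

Σ = (6) + (10) + (35) + (1) + (9) + (3) + (2) = 66
Area = |Σ|/2 = 33.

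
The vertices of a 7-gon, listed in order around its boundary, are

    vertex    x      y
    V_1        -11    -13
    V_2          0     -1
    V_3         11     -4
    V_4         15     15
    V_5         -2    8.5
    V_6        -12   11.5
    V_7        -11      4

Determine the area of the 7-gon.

374.5

Apply the shoelace formula: 2A = Σ (x_i·y_{i+1} − x_{i+1}·y_i), indices taken mod 7.
Cross-terms: 11, 11, 225, 157.5, 79, 78.5, 187  ⇒  Σ = 749
Area = |Σ|/2 = 374.5.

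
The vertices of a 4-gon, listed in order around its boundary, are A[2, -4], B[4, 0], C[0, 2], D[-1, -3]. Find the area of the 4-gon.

18

A→B: (2)(0) − (4)(-4) = 16
B→C: (4)(2) − (0)(0) = 8
C→D: (0)(-3) − (-1)(2) = 2
D→A: (-1)(-4) − (2)(-3) = 10
Σ = 36
Area = |Σ|/2 = 18.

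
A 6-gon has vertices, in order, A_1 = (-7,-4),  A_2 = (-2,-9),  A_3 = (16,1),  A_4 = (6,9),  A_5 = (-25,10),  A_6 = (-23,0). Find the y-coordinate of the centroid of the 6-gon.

Apply Gauss's area formula. First the cross-terms c_i = x_i·y_{i+1} − x_{i+1}·y_i:
  55, 142, 138, 285, 230, 92  ⇒  2A = 942, A = 471.
Then Σ (y_i + y_{i+1})·c_i = 6876, so ȳ = 6876 / (6·471) = 382/157.

382/157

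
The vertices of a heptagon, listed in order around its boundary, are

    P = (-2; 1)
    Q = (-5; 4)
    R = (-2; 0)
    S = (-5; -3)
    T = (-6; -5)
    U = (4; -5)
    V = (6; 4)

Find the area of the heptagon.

64

Σ = (-3) + (8) + (6) + (7) + (50) + (46) + (14) = 128
Area = |Σ|/2 = 64.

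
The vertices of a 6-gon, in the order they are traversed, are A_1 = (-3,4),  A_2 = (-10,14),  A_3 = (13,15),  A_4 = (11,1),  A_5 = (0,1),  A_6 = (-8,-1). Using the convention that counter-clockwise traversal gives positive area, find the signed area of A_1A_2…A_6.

Σ = (-2) + (-332) + (-152) + (11) + (8) + (-35) = -502
Signed area = Σ/2 = -251 (negative ⇒ clockwise traversal).

-251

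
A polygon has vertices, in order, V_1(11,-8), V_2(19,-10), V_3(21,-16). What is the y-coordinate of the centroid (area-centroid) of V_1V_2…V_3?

-34/3

Apply the shoelace (surveyor's) formula. First the cross-terms c_i = x_i·y_{i+1} − x_{i+1}·y_i:
  42, -94, 8  ⇒  2A = -44, A = -22.
Then Σ (y_i + y_{i+1})·c_i = 1496, so ȳ = 1496 / (6·(-22)) = -34/3.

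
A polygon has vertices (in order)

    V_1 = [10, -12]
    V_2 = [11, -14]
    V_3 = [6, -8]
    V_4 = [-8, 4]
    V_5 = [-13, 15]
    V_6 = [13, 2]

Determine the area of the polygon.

Apply the shoelace formula: 2A = Σ (x_i·y_{i+1} − x_{i+1}·y_i), indices taken mod 6.
V_1→V_2: (10)(-14) − (11)(-12) = -8
V_2→V_3: (11)(-8) − (6)(-14) = -4
V_3→V_4: (6)(4) − (-8)(-8) = -40
V_4→V_5: (-8)(15) − (-13)(4) = -68
V_5→V_6: (-13)(2) − (13)(15) = -221
V_6→V_1: (13)(-12) − (10)(2) = -176
Σ = -517
Area = |Σ|/2 = 258.5.

258.5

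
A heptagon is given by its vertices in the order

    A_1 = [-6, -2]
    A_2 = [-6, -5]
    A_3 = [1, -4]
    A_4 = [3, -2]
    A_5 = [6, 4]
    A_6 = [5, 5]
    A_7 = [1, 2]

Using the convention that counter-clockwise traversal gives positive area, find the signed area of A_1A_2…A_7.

Apply the shoelace (surveyor's) formula: 2A = Σ (x_i·y_{i+1} − x_{i+1}·y_i), indices taken mod 7.
A_1→A_2: (-6)(-5) − (-6)(-2) = 18
A_2→A_3: (-6)(-4) − (1)(-5) = 29
A_3→A_4: (1)(-2) − (3)(-4) = 10
A_4→A_5: (3)(4) − (6)(-2) = 24
A_5→A_6: (6)(5) − (5)(4) = 10
A_6→A_7: (5)(2) − (1)(5) = 5
A_7→A_1: (1)(-2) − (-6)(2) = 10
Σ = 106
Signed area = Σ/2 = 53 (positive ⇒ counter-clockwise traversal).

53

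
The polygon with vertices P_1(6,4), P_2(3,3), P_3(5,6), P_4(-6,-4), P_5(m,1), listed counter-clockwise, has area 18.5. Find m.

3

Write out the shoelace sum; only the two edges meeting at P_5 involve m:
2·Area = [((-6)·1 − m·(-4)) + (m·4 − 6·1)] + 25
       = 8·m + 13 = 37
⇒ m = 3.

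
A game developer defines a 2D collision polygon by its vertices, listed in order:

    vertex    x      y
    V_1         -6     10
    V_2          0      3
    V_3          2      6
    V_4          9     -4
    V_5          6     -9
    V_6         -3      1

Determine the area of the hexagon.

94

Σ = (-18) + (-6) + (-62) + (-57) + (-21) + (-24) = -188
Area = |Σ|/2 = 94.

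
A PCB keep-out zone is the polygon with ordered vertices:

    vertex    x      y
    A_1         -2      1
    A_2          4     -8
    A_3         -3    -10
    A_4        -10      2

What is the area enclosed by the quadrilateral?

82

Cross-terms: 12, -64, -106, -6  ⇒  Σ = -164
Area = |Σ|/2 = 82.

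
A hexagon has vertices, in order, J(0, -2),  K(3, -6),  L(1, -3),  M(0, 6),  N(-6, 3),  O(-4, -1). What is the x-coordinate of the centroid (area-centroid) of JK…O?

Apply the shoelace (surveyor's) formula. First the cross-terms c_i = x_i·y_{i+1} − x_{i+1}·y_i:
  6, -3, 6, 36, 18, 8  ⇒  2A = 71, A = 35.5.
Then Σ (x_i + x_{i+1})·c_i = -416, so x̄ = -416 / (6·35.5) = -416/213.

-416/213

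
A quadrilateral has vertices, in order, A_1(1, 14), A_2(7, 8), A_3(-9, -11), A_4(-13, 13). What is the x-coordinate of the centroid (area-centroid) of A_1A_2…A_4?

Apply Gauss's area formula. First the cross-terms c_i = x_i·y_{i+1} − x_{i+1}·y_i:
  -90, -5, -260, -195  ⇒  2A = -550, A = -275.
Then Σ (x_i + x_{i+1})·c_i = 7350, so x̄ = 7350 / (6·(-275)) = -49/11.

-49/11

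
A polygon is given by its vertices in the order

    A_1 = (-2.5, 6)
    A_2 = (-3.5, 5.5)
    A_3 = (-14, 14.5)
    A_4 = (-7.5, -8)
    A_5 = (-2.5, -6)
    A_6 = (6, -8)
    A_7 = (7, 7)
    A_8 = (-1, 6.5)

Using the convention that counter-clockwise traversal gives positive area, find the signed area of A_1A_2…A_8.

248

Cross-terms: 7.25, 26.25, 220.75, 25, 56, 98, 52.5, 10.25  ⇒  Σ = 496
Signed area = Σ/2 = 248 (positive ⇒ counter-clockwise traversal).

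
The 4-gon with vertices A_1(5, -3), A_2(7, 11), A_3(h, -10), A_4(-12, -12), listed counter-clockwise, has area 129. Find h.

Write out the shoelace sum; only the two edges meeting at A_3 involve h:
2·Area = [(7·(-10) − h·11) + (h·(-12) − (-12)·(-10))] + 172
       = -23·h + -18 = 258
⇒ h = -12.

-12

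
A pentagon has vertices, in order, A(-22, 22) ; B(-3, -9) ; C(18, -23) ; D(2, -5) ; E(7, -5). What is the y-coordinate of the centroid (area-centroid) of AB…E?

-223/156

Apply the shoelace formula. First the cross-terms c_i = x_i·y_{i+1} − x_{i+1}·y_i:
  264, 231, -44, 25, 44  ⇒  2A = 520, A = 260.
Then Σ (y_i + y_{i+1})·c_i = -2230, so ȳ = -2230 / (6·260) = -223/156.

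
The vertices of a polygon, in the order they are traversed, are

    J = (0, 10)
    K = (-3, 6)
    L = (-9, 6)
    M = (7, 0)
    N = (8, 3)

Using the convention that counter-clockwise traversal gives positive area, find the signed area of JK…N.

62.5

Apply Gauss's area formula: 2A = Σ (x_i·y_{i+1} − x_{i+1}·y_i), indices taken mod 5.
Σ = (30) + (36) + (-42) + (21) + (80) = 125
Signed area = Σ/2 = 62.5 (positive ⇒ counter-clockwise traversal).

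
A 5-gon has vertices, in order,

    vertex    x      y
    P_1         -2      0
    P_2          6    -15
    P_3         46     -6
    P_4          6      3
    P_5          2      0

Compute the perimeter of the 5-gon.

108

|P_1P_2| = √((8)² + (-15)²) = √289 = 17
|P_2P_3| = √((40)² + (9)²) = √1681 = 41
|P_3P_4| = √((-40)² + (9)²) = √1681 = 41
|P_4P_5| = √((-4)² + (-3)²) = √25 = 5
|P_5P_1| = √((-4)² + (0)²) = √16 = 4
Perimeter = 17 + 41 + 41 + 5 + 4 = 108.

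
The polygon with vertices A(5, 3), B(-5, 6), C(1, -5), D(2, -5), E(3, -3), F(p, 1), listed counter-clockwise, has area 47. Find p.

3

The doubled signed area Σ (x_i y_{i+1} − x_{i+1} y_i) is linear in p.
With p=0 it equals 76; the coefficient of p is 6 (from the two edges through F).
So 6·p + 76 = 2·47 = 94 ⇒ p = 3.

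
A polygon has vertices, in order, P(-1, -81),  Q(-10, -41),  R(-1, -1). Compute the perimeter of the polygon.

|PQ| = √((-9)² + (40)²) = √1681 = 41
|QR| = √((9)² + (40)²) = √1681 = 41
|RP| = √((0)² + (-80)²) = √6400 = 80
Perimeter = 41 + 41 + 80 = 162.

162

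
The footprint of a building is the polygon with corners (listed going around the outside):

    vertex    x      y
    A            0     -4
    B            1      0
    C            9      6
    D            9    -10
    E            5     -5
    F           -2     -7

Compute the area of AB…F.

83

Cross-terms: 4, 6, -144, 5, -45, 8  ⇒  Σ = -166
Area = |Σ|/2 = 83.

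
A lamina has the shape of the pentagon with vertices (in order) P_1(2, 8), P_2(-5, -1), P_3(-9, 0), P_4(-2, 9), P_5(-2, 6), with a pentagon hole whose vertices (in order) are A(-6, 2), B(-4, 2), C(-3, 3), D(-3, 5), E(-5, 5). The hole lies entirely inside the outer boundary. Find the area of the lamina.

30

Outer boundary:
P_1→P_2: (2)(-1) − (-5)(8) = 38
P_2→P_3: (-5)(0) − (-9)(-1) = -9
P_3→P_4: (-9)(9) − (-2)(0) = -81
P_4→P_5: (-2)(6) − (-2)(9) = 6
P_5→P_1: (-2)(8) − (2)(6) = -28
Σ = -74
Area = |Σ|/2 = 37.
Hole:
Apply the shoelace (surveyor's) formula: 2A = Σ (x_i·y_{i+1} − x_{i+1}·y_i), indices taken mod 5.
Cross-terms: -4, -6, -6, 10, 20  ⇒  Σ = 14
Area = |Σ|/2 = 7.
Net area = 37 − 7 = 30.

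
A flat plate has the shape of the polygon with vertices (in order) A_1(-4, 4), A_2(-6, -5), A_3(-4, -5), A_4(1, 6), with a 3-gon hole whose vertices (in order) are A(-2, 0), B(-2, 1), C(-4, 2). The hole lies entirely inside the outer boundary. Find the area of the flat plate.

Outer boundary:
Σ = (44) + (10) + (-19) + (28) = 63
Area = |Σ|/2 = 31.5.
Hole:
Apply Gauss's area formula: 2A = Σ (x_i·y_{i+1} − x_{i+1}·y_i), indices taken mod 3.
A→B: (-2)(1) − (-2)(0) = -2
B→C: (-2)(2) − (-4)(1) = 0
C→A: (-4)(0) − (-2)(2) = 4
Σ = 2
Area = |Σ|/2 = 1.
Net area = 31.5 − 1 = 30.5.

30.5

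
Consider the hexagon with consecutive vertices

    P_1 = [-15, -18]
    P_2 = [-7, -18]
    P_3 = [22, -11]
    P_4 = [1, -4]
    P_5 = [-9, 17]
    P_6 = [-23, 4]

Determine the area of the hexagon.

Σ = (144) + (473) + (-77) + (-19) + (355) + (474) = 1350
Area = |Σ|/2 = 675.

675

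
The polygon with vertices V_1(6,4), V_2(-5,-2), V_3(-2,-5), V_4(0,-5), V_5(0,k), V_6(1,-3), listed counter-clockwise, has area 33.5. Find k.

-6

Write out the shoelace sum; only the two edges meeting at V_5 involve k:
2·Area = [(0·k − 0·(-5)) + (0·(-3) − 1·k)] + 61
       = -1·k + 61 = 67
⇒ k = -6.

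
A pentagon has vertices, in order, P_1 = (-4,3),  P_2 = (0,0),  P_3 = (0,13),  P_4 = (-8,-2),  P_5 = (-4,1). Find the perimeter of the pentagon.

42

|P_1P_2| = √((4)² + (-3)²) = √25 = 5
|P_2P_3| = √((0)² + (13)²) = √169 = 13
|P_3P_4| = √((-8)² + (-15)²) = √289 = 17
|P_4P_5| = √((4)² + (3)²) = √25 = 5
|P_5P_1| = √((0)² + (2)²) = √4 = 2
Perimeter = 5 + 13 + 17 + 5 + 2 = 42.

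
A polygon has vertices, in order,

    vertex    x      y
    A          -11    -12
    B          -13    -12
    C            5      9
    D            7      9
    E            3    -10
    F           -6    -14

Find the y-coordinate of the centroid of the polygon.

Apply the shoelace (surveyor's) formula. First the cross-terms c_i = x_i·y_{i+1} − x_{i+1}·y_i:
  -24, -57, -18, -97, -102, -82  ⇒  2A = -380, A = -190.
Then Σ (y_i + y_{i+1})·c_i = 5100, so ȳ = 5100 / (6·(-190)) = -85/19.

-85/19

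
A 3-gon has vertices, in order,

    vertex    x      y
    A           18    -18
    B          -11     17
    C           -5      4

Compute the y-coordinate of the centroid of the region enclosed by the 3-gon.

1

Apply Gauss's area formula. First the cross-terms c_i = x_i·y_{i+1} − x_{i+1}·y_i:
  108, 41, 18  ⇒  2A = 167, A = 83.5.
Then Σ (y_i + y_{i+1})·c_i = 501, so ȳ = 501 / (6·83.5) = 1.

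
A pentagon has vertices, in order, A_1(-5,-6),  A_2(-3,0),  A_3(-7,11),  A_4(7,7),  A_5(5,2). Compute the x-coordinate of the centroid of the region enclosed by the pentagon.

Apply the surveyor's formula. First the cross-terms c_i = x_i·y_{i+1} − x_{i+1}·y_i:
  -18, -33, -126, -21, -20  ⇒  2A = -218, A = -109.
Then Σ (x_i + x_{i+1})·c_i = 222, so x̄ = 222 / (6·(-109)) = -37/109.

-37/109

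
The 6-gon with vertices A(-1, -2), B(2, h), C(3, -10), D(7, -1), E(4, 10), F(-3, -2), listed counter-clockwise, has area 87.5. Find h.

Write out the shoelace sum; only the two edges meeting at B involve h:
2·Area = [((-1)·h − 2·(-2)) + (2·(-10) − 3·h)] + 167
       = -4·h + 151 = 175
⇒ h = -6.

-6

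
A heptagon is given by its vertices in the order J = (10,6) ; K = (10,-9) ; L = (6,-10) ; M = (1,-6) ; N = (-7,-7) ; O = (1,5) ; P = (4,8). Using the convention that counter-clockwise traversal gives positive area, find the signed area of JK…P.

J→K: (10)(-9) − (10)(6) = -150
K→L: (10)(-10) − (6)(-9) = -46
L→M: (6)(-6) − (1)(-10) = -26
M→N: (1)(-7) − (-7)(-6) = -49
N→O: (-7)(5) − (1)(-7) = -28
O→P: (1)(8) − (4)(5) = -12
P→J: (4)(6) − (10)(8) = -56
Σ = -367
Signed area = Σ/2 = -183.5 (negative ⇒ clockwise traversal).

-183.5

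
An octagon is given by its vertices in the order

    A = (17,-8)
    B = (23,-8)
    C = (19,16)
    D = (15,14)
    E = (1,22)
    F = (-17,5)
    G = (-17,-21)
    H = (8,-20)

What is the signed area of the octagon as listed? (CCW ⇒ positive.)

Σ = (48) + (520) + (26) + (316) + (379) + (442) + (508) + (276) = 2515
Signed area = Σ/2 = 1257.5 (positive ⇒ counter-clockwise traversal).

1257.5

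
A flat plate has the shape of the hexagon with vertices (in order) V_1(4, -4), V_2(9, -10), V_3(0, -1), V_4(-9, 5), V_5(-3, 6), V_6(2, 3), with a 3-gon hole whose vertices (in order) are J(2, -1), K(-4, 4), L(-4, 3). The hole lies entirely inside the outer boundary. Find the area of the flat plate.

48

Outer boundary:
Apply the surveyor's formula: 2A = Σ (x_i·y_{i+1} − x_{i+1}·y_i), indices taken mod 6.
Σ = (-4) + (-9) + (-9) + (-39) + (-21) + (-20) = -102
Area = |Σ|/2 = 51.
Hole:
Apply the shoelace formula: 2A = Σ (x_i·y_{i+1} − x_{i+1}·y_i), indices taken mod 3.
J→K: (2)(4) − (-4)(-1) = 4
K→L: (-4)(3) − (-4)(4) = 4
L→J: (-4)(-1) − (2)(3) = -2
Σ = 6
Area = |Σ|/2 = 3.
Net area = 51 − 3 = 48.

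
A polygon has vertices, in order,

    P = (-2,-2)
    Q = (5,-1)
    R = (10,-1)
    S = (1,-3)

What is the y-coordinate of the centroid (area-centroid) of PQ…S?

-11/6

Apply the shoelace formula. First the cross-terms c_i = x_i·y_{i+1} − x_{i+1}·y_i:
  12, 5, -29, -8  ⇒  2A = -20, A = -10.
Then Σ (y_i + y_{i+1})·c_i = 110, so ȳ = 110 / (6·(-10)) = -11/6.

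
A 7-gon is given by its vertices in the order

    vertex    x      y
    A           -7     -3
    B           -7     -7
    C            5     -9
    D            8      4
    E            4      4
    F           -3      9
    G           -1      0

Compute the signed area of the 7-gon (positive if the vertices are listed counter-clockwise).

Σ = (28) + (98) + (92) + (16) + (48) + (9) + (3) = 294
Signed area = Σ/2 = 147 (positive ⇒ counter-clockwise traversal).

147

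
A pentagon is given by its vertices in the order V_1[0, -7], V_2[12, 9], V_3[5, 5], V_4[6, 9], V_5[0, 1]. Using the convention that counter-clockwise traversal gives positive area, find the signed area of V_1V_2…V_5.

60

Apply Gauss's area formula: 2A = Σ (x_i·y_{i+1} − x_{i+1}·y_i), indices taken mod 5.
Σ = (84) + (15) + (15) + (6) + (0) = 120
Signed area = Σ/2 = 60 (positive ⇒ counter-clockwise traversal).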